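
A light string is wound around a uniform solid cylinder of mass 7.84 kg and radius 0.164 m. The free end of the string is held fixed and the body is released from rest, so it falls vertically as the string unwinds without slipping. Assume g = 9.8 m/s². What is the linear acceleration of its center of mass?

Translation: Mg − T = Ma. Rotation about the center: TR = Iα with I = ½MR².
With a = αR: T = (I/R²)a = (1/2)M a, so Mg = (1 + 0.5000)Ma.
a = g/(1 + 0.5000) = 9.8/1.500 = 6.533 m/s².

a ≈ 6.53 m/s²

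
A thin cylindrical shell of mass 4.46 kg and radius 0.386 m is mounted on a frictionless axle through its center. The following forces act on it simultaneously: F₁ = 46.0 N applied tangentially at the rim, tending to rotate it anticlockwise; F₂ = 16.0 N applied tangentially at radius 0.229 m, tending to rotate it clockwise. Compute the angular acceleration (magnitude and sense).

I = MR² = (4.46)(0.386)² = 0.6645 kg·m².
Taking anticlockwise as positive: τ₁ = +(46.0)(0.386) = +17.76 N·m; τ₂ = −(16.0)(0.229) = −3.664 N·m.
Net torque τ = 14.09 N·m.
α = τ/I = 14.09/0.6645 = 21.21 rad/s².

α ≈ 21.2 rad/s², anticlockwise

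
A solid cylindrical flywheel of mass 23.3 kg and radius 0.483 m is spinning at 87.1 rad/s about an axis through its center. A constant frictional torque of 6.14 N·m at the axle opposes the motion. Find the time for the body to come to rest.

t ≈ 38.6 s

I = ½MR² = (1/2)(23.3)(0.483)² = 2.718 kg·m².
The net torque has magnitude 6.14 N·m, opposing ω.
|α| = τ/I = 6.140/2.718 = 2.259 rad/s² (deceleration).
0 = ω₀ − |α|t ⇒ t = ω₀/|α| = 87.1/2.259 = 38.55 s.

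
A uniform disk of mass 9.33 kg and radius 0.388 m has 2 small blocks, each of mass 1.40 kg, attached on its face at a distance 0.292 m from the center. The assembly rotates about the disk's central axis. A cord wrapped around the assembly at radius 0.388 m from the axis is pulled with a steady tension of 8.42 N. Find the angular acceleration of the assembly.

I_disk = ½MR² = ½(9.33)(0.388)² = 0.7023 kg·m².
I_blocks = 2·m·r² = 2(1.40)(0.292)² = 0.2387 kg·m².
Total I = 0.9410 kg·m².
τ = F r = (8.42)(0.388) = 3.267 N·m.
α = τ/I = 3.267/0.9410 = 3.472 rad/s².

α ≈ 3.47 rad/s²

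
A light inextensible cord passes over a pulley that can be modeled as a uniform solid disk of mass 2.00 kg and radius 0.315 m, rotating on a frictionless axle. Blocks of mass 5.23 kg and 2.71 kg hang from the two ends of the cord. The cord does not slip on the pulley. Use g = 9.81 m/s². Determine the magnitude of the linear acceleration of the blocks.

I = ½MR² = (1/2)(2.00)(0.315)² = 0.09923 kg·m².
Heavier block: m₁g − T₁ = m₁a. Lighter block: T₂ − m₂g = m₂a.
Pulley: (T₁ − T₂)R = Iα = I(a/R), so T₁ − T₂ = (I/R²)a = (1/2)M_p a = 1.000·a.
Adding the three: (m₁ − m₂)g = (m₁ + m₂ + 1.000)a, so a = (5.23 − 2.71)(9.81)/(5.23 + 2.71 + 1.000) = 2.765 m/s².

a ≈ 2.77 m/s²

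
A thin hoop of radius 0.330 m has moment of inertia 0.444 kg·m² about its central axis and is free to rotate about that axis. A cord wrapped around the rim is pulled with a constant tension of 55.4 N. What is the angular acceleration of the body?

τ = F R = (55.4)(0.330) = 18.28 N·m.
Newton's second law for rotation, τ = Iα, gives α = τ/I = 18.28/0.4440 = 41.18 rad/s².

α ≈ 41.2 rad/s²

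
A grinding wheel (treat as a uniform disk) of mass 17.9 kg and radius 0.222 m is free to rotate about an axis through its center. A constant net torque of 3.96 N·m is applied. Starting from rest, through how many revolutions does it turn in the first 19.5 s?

I = ½MR² = (1/2)(17.9)(0.222)² = 0.4411 kg·m².
α = τ/I = 3.96/0.4411 = 8.978 rad/s².
θ = ½αt² = ½(8.978)(19.5)² = 1707 rad.
Revolutions = θ/(2π) = 271.7.

≈ 272 revolutions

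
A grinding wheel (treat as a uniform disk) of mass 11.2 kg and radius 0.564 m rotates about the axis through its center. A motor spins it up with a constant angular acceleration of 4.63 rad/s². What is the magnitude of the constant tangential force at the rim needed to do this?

I = ½MR² = (1/2)(11.2)(0.564)² = 1.781 kg·m².
The required torque is τ = Iα = (1.781)(4.630) = 8.248 N·m.
A tangential force at the rim gives τ = FR, so F = τ/R = 8.248/0.564 = 14.62 N.

F ≈ 14.6 N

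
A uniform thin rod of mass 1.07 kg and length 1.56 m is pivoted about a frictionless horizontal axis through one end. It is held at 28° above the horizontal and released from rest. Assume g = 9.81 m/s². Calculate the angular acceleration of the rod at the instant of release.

About the pivot, I = (1/3)ML² = (1/3)(1.07)(1.56)² = 0.8680 kg·m².
The weight acts at the center, a distance L/2 = 0.7800 m from the pivot; τ = Mg(L/2) cos 28° = 7.229 N·m.
α = τ/I = 7.229/0.8680 = 8.329 rad/s².

α ≈ 8.33 rad/s²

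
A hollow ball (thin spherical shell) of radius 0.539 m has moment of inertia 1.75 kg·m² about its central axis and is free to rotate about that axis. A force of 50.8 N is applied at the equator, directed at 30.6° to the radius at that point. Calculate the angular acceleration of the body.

Only the tangential component produces torque: τ = F R sinθ = (50.8)(0.539) sin 30.6° = 13.94 N·m.
From τ = Iα: α = 13.94/1.750 = 7.965 rad/s².

α ≈ 7.96 rad/s²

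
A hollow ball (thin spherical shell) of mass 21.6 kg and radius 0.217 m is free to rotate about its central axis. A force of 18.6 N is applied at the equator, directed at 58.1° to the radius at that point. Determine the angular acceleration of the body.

I = (2/3)MR² = (2/3)(21.6)(0.217)² = 0.6781 kg·m².
Only the tangential component produces torque: τ = F R sinθ = (18.6)(0.217) sin 58.1° = 3.427 N·m.
Newton's second law for rotation, τ = Iα, gives α = τ/I = 3.427/0.6781 = 5.053 rad/s².

α ≈ 5.05 rad/s²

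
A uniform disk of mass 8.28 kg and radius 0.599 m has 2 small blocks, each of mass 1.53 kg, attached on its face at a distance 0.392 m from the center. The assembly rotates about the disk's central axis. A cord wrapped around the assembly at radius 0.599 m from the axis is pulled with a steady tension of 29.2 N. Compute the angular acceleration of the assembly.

α ≈ 8.94 rad/s²

I_disk = ½MR² = ½(8.28)(0.599)² = 1.485 kg·m².
I_blocks = 2·m·r² = 2(1.53)(0.392)² = 0.4702 kg·m².
Total I = 1.956 kg·m².
τ = F r = (29.2)(0.599) = 17.49 N·m.
α = τ/I = 17.49/1.956 = 8.944 rad/s².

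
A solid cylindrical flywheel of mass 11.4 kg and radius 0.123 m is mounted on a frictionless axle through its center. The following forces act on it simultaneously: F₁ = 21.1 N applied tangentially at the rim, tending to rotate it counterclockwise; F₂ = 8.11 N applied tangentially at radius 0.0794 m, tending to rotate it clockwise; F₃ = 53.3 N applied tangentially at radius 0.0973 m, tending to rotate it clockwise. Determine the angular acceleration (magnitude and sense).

α ≈ 37.5 rad/s², clockwise

I = ½MR² = (1/2)(11.4)(0.123)² = 0.08624 kg·m².
Taking counterclockwise as positive: τ₁ = +(21.1)(0.123) = +2.595 N·m; τ₂ = −(8.11)(0.0794) = −0.6439 N·m; τ₃ = −(53.3)(0.0973) = −5.186 N·m.
Net torque τ = -3.235 N·m.
α = τ/I = -3.235/0.08624 = -37.51 rad/s².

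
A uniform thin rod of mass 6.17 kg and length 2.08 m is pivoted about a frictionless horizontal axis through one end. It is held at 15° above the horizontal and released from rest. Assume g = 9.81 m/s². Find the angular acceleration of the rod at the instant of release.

α ≈ 6.83 rad/s²

About the pivot, I = (1/3)ML² = (1/3)(6.17)(2.08)² = 8.898 kg·m².
The weight acts at the center, a distance L/2 = 1.040 m from the pivot; τ = Mg(L/2) cos 15° = 60.80 N·m.
α = τ/I = 60.80/8.898 = 6.833 rad/s².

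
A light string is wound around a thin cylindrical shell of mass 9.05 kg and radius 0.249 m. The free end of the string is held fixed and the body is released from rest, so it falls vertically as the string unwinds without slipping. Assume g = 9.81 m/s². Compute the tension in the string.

Translation: Mg − T = Ma. Rotation about the center: TR = Iα with I = MR².
With a = αR: T = (I/R²)a = M a, so Mg = (1 + 1.000)Ma.
a = g/(1 + 1.000) = 9.81/2.000 = 4.905 m/s².
T = 1.000·M·a = (1.000)(9.05)(4.905) = 44.39 N.

T ≈ 44.4 N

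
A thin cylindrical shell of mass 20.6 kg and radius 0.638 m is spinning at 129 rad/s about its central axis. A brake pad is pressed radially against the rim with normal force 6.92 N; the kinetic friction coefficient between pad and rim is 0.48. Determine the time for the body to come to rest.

t ≈ 510 s

I = MR² = (20.6)(0.638)² = 8.385 kg·m².
Friction force f = μN = (0.48)(6.92) = 3.322 N at the rim; torque magnitude τ = fR = 2.119 N·m, opposing ω.
|α| = τ/I = 2.119/8.385 = 0.2527 rad/s² (deceleration).
0 = ω₀ − |α|t ⇒ t = ω₀/|α| = 129/0.2527 = 510.4 s.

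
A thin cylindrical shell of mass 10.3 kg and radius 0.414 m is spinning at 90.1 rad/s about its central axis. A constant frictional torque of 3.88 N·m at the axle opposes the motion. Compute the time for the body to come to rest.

t ≈ 41.0 s

I = MR² = (10.3)(0.414)² = 1.765 kg·m².
The net torque has magnitude 3.88 N·m, opposing ω.
|α| = τ/I = 3.880/1.765 = 2.198 rad/s² (deceleration).
0 = ω₀ − |α|t ⇒ t = ω₀/|α| = 90.1/2.198 = 41.00 s.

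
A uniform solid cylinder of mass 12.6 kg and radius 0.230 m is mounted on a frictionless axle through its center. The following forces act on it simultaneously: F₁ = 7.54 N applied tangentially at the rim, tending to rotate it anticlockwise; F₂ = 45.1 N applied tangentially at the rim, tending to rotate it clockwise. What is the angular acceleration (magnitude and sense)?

I = ½MR² = (1/2)(12.6)(0.230)² = 0.3333 kg·m².
Taking anticlockwise as positive: τ₁ = +(7.54)(0.230) = +1.734 N·m; τ₂ = −(45.1)(0.230) = −10.37 N·m.
Net torque τ = -8.639 N·m.
α = τ/I = -8.639/0.3333 = -25.92 rad/s².

α ≈ 25.9 rad/s², clockwise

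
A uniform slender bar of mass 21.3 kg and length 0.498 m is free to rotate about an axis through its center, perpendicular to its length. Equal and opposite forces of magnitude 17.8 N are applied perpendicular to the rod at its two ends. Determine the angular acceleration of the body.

α ≈ 20.1 rad/s²

I = (1/12)ML² = (1/12)(21.3)(0.498)² = 0.4402 kg·m².
The couple gives τ = F·(L/2) + F·(L/2) = F L = (17.8)(0.498) = 8.864 N·m.
From τ = Iα: α = 8.864/0.4402 = 20.14 rad/s².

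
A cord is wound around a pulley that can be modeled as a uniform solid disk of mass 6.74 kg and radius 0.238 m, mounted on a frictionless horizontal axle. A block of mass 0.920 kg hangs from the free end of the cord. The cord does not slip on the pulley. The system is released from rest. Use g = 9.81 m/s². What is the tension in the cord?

T ≈ 7.09 N

I = ½MR² = (1/2)(6.74)(0.238)² = 0.1909 kg·m².
Block: mg − T = ma. Pulley: TR = Iα. No-slip: a = αR, so T = (I/R²)a = 3.370·a.
Then mg = (m + 3.370)a, so a = (0.920)(9.81)/(0.920 + 3.370) = 2.104 m/s².
T = 3.370·a = 7.090 N.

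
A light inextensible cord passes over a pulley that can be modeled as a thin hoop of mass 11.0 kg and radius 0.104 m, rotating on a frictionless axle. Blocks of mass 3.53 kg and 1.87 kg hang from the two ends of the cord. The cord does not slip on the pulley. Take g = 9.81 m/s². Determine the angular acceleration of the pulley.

I = MR² = (11.0)(0.104)² = 0.1190 kg·m².
Heavier block: m₁g − T₁ = m₁a. Lighter block: T₂ − m₂g = m₂a.
Pulley: (T₁ − T₂)R = Iα = I(a/R), so T₁ − T₂ = (I/R²)a = 1·M_p a = 11.00·a.
Adding the three: (m₁ − m₂)g = (m₁ + m₂ + 11.00)a, so a = (3.53 − 1.87)(9.81)/(3.53 + 1.87 + 11.00) = 0.9930 m/s².
α = a/R = 0.9930/0.104 = 9.548 rad/s².

α ≈ 9.55 rad/s²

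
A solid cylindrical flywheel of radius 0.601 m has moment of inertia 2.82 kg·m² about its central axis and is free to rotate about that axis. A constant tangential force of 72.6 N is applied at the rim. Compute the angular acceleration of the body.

α ≈ 15.5 rad/s²

τ = F R = (72.6)(0.601) = 43.63 N·m.
From τ = Iα: α = 43.63/2.820 = 15.47 rad/s².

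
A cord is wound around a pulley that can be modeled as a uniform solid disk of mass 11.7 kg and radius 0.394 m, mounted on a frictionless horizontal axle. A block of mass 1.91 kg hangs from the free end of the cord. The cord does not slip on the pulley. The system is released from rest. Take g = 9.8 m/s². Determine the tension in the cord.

T ≈ 14.1 N

I = ½MR² = (1/2)(11.7)(0.394)² = 0.9081 kg·m².
Block: mg − T = ma. Pulley: TR = Iα. No-slip: a = αR, so T = (I/R²)a = 5.850·a.
Then mg = (m + 5.850)a, so a = (1.91)(9.8)/(1.91 + 5.850) = 2.412 m/s².
T = 5.850·a = 14.11 N.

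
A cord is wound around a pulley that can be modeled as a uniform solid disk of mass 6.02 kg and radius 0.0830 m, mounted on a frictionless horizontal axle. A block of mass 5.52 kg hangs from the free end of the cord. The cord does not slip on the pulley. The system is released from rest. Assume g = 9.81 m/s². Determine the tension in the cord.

I = ½MR² = (1/2)(6.02)(0.0830)² = 0.02074 kg·m².
Block: mg − T = ma. Pulley: TR = Iα. No-slip: a = αR, so T = (I/R²)a = 3.010·a.
Then mg = (m + 3.010)a, so a = (5.52)(9.81)/(5.52 + 3.010) = 6.348 m/s².
T = 3.010·a = 19.11 N.

T ≈ 19.1 N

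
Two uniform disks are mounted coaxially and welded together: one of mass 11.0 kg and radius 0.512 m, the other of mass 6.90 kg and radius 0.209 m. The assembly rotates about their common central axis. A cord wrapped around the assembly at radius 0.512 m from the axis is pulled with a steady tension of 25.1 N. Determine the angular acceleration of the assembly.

α ≈ 8.07 rad/s²

I = ½M₁R₁² + ½M₂R₂² = ½(11.0)(0.512)² + ½(6.90)(0.209)² = 1.592 kg·m².
τ = F r = (25.1)(0.512) = 12.85 N·m.
α = τ/I = 12.85/1.592 = 8.070 rad/s².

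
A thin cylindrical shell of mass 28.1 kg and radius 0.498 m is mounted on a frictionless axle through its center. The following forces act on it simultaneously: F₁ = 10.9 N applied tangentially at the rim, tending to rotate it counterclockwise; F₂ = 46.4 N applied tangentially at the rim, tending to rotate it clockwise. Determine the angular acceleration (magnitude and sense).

I = MR² = (28.1)(0.498)² = 6.969 kg·m².
Taking counterclockwise as positive: τ₁ = +(10.9)(0.498) = +5.428 N·m; τ₂ = −(46.4)(0.498) = −23.11 N·m.
Net torque τ = -17.68 N·m.
α = τ/I = -17.68/6.969 = -2.537 rad/s².

α ≈ 2.54 rad/s², clockwise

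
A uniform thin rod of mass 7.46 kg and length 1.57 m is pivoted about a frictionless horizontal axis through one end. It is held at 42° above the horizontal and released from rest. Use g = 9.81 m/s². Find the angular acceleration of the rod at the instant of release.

About the pivot, I = (1/3)ML² = (1/3)(7.46)(1.57)² = 6.129 kg·m².
The weight acts at the center, a distance L/2 = 0.7850 m from the pivot; τ = Mg(L/2) cos 42° = 42.69 N·m.
α = τ/I = 42.69/6.129 = 6.965 rad/s².
(Equivalently α = (3g/(2L)) cos 42° = 6.965 rad/s².)

α ≈ 6.97 rad/s²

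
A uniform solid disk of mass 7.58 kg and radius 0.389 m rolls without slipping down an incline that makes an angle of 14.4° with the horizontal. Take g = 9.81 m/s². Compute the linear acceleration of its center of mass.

a ≈ 1.63 m/s²

Translation along the incline: Mg sinθ − f = Ma.
Rotation about the center: fR = Iα with I = ½MR². No-slip gives a = αR, so f = (I/R²)a = (1/2)M a.
Substituting: Mg sinθ = (1 + 0.5000)Ma, so a = g sinθ/(1 + 0.5000) = (9.81) sin 14.4° / 1.500 = 1.626 m/s².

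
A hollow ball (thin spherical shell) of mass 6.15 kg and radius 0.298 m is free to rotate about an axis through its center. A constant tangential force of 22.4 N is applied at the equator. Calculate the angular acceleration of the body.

α ≈ 18.3 rad/s²

I = (2/3)MR² = (2/3)(6.15)(0.298)² = 0.3641 kg·m².
τ = F R = (22.4)(0.298) = 6.675 N·m.
Newton's second law for rotation, τ = Iα, gives α = τ/I = 6.675/0.3641 = 18.33 rad/s².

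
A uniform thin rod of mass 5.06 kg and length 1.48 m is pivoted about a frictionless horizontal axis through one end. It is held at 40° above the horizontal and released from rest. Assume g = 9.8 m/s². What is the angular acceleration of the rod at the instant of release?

α ≈ 7.61 rad/s²

About the pivot, I = (1/3)ML² = (1/3)(5.06)(1.48)² = 3.694 kg·m².
The weight acts at the center, a distance L/2 = 0.7400 m from the pivot; τ = Mg(L/2) cos 40° = 28.11 N·m.
α = τ/I = 28.11/3.694 = 7.609 rad/s².
(Equivalently α = (3g/(2L)) cos 40° = 7.609 rad/s².)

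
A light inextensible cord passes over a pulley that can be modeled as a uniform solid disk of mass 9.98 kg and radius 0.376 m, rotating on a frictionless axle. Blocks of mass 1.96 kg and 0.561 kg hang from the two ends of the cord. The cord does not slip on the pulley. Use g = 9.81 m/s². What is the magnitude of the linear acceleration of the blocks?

a ≈ 1.83 m/s²

I = ½MR² = (1/2)(9.98)(0.376)² = 0.7055 kg·m².
Heavier block: m₁g − T₁ = m₁a. Lighter block: T₂ − m₂g = m₂a.
Pulley: (T₁ − T₂)R = Iα = I(a/R), so T₁ − T₂ = (I/R²)a = (1/2)M_p a = 4.990·a.
Adding the three: (m₁ − m₂)g = (m₁ + m₂ + 4.990)a, so a = (1.96 − 0.561)(9.81)/(1.96 + 0.561 + 4.990) = 1.827 m/s².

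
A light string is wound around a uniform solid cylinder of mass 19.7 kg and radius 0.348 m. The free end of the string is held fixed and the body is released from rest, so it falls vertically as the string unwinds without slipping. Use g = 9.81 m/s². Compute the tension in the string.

Translation: Mg − T = Ma. Rotation about the center: TR = Iα with I = ½MR².
With a = αR: T = (I/R²)a = (1/2)M a, so Mg = (1 + 0.5000)Ma.
a = g/(1 + 0.5000) = 9.81/1.500 = 6.540 m/s².
T = 0.5000·M·a = (0.5000)(19.7)(6.540) = 64.42 N.

T ≈ 64.4 N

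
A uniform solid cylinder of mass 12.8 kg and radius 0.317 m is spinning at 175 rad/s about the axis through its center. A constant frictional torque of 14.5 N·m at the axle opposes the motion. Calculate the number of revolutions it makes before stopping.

I = ½MR² = (1/2)(12.8)(0.317)² = 0.6431 kg·m².
The net torque has magnitude 14.5 N·m, opposing ω.
|α| = τ/I = 14.50/0.6431 = 22.55 rad/s² (deceleration).
ω² = ω₀² − 2|α|θ with ω = 0 ⇒ θ = ω₀²/(2|α|) = 679.2 rad = 108.1 rev.

≈ 108 revolutions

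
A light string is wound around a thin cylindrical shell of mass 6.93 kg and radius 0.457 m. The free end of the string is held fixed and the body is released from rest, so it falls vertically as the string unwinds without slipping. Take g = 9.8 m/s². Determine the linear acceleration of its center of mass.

a ≈ 4.90 m/s²

Translation: Mg − T = Ma. Rotation about the center: TR = Iα with I = MR².
With a = αR: T = (I/R²)a = M a, so Mg = (1 + 1.000)Ma.
a = g/(1 + 1.000) = 9.8/2.000 = 4.900 m/s².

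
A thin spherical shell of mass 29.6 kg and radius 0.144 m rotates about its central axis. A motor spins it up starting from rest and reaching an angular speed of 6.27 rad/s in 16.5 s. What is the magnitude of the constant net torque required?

τ ≈ 0.155 N·m

I = (2/3)MR² = (2/3)(29.6)(0.144)² = 0.4092 kg·m².
α = Δω/Δt = (6.27 − 0)/16.5 = 0.3800 rad/s².
τ = Iα = (0.4092)(0.3800) = 0.1555 N·m.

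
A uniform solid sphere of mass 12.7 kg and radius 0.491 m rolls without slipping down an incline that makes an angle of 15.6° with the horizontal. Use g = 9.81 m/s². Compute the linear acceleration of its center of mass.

a ≈ 1.88 m/s²

Translation along the incline: Mg sinθ − f = Ma.
Rotation about the center: fR = Iα with I = (2/5)MR². No-slip gives a = αR, so f = (I/R²)a = (2/5)M a.
Substituting: Mg sinθ = (1 + 0.4000)Ma, so a = g sinθ/(1 + 0.4000) = (9.81) sin 15.6° / 1.400 = 1.884 m/s².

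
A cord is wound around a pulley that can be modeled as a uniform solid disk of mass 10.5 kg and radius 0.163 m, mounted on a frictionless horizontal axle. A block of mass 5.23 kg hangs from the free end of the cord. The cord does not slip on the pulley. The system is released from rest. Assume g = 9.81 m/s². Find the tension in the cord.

T ≈ 25.7 N

I = ½MR² = (1/2)(10.5)(0.163)² = 0.1395 kg·m².
Block: mg − T = ma. Pulley: TR = Iα. No-slip: a = αR, so T = (I/R²)a = 5.250·a.
Then mg = (m + 5.250)a, so a = (5.23)(9.81)/(5.23 + 5.250) = 4.896 m/s².
T = 5.250·a = 25.70 N.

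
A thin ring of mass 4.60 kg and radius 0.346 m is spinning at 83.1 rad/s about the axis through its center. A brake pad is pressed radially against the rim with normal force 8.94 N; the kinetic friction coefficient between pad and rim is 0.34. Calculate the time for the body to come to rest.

I = MR² = (4.60)(0.346)² = 0.5507 kg·m².
Friction force f = μN = (0.34)(8.94) = 3.040 N at the rim; torque magnitude τ = fR = 1.052 N·m, opposing ω.
|α| = τ/I = 1.052/0.5507 = 1.910 rad/s² (deceleration).
0 = ω₀ − |α|t ⇒ t = ω₀/|α| = 83.1/1.910 = 43.51 s.

t ≈ 43.5 s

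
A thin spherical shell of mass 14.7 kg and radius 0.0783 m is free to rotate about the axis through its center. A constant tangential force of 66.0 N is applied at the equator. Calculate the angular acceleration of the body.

α ≈ 86.0 rad/s²

I = (2/3)MR² = (2/3)(14.7)(0.0783)² = 0.06008 kg·m².
τ = F R = (66.0)(0.0783) = 5.168 N·m.
From τ = Iα: α = 5.168/0.06008 = 86.01 rad/s².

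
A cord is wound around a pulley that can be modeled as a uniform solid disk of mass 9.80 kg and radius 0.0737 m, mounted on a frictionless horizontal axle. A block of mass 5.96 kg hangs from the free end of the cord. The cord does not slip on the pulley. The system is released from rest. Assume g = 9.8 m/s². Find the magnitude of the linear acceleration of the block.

a ≈ 5.38 m/s²

I = ½MR² = (1/2)(9.80)(0.0737)² = 0.02662 kg·m².
Block: mg − T = ma. Pulley: TR = Iα. No-slip: a = αR, so T = (I/R²)a = 4.900·a.
Then mg = (m + 4.900)a, so a = (5.96)(9.8)/(5.96 + 4.900) = 5.378 m/s².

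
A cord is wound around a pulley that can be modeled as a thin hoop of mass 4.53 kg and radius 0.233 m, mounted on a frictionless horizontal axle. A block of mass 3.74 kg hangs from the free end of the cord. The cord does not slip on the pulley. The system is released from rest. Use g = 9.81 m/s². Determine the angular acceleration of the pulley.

I = MR² = (4.53)(0.233)² = 0.2459 kg·m².
Block: mg − T = ma. Pulley: TR = Iα. No-slip: a = αR, so T = (I/R²)a = 4.530·a.
Then mg = (m + 4.530)a, so a = (3.74)(9.81)/(3.74 + 4.530) = 4.436 m/s².
α = a/R = 4.436/0.233 = 19.04 rad/s².

α ≈ 19.0 rad/s²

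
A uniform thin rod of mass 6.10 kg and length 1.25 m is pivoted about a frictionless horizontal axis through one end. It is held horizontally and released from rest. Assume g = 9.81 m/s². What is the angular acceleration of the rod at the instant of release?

α ≈ 11.8 rad/s²

About the pivot, I = (1/3)ML² = (1/3)(6.10)(1.25)² = 3.177 kg·m².
The weight acts at the center, a distance L/2 = 0.6250 m from the pivot; τ = Mg(L/2) = 37.40 N·m.
α = τ/I = 37.40/3.177 = 11.77 rad/s².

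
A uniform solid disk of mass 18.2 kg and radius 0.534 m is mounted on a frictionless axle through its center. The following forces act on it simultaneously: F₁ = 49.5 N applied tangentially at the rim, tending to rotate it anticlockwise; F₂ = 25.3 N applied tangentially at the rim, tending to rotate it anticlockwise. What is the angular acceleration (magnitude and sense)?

α ≈ 15.4 rad/s², anticlockwise

I = ½MR² = (1/2)(18.2)(0.534)² = 2.595 kg·m².
Taking anticlockwise as positive: τ₁ = +(49.5)(0.534) = +26.43 N·m; τ₂ = +(25.3)(0.534) = +13.51 N·m.
Net torque τ = 39.94 N·m.
α = τ/I = 39.94/2.595 = 15.39 rad/s².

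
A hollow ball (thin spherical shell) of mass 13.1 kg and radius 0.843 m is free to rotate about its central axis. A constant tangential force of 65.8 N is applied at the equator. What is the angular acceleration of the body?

α ≈ 8.94 rad/s²

I = (2/3)MR² = (2/3)(13.1)(0.843)² = 6.206 kg·m².
τ = F R = (65.8)(0.843) = 55.47 N·m.
From τ = Iα: α = 55.47/6.206 = 8.938 rad/s².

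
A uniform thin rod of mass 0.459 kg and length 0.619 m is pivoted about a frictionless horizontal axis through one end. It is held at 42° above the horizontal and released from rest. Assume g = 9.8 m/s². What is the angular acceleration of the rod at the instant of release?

α ≈ 17.6 rad/s²

About the pivot, I = (1/3)ML² = (1/3)(0.459)(0.619)² = 0.05862 kg·m².
The weight acts at the center, a distance L/2 = 0.3095 m from the pivot; τ = Mg(L/2) cos 42° = 1.035 N·m.
α = τ/I = 1.035/0.05862 = 17.65 rad/s².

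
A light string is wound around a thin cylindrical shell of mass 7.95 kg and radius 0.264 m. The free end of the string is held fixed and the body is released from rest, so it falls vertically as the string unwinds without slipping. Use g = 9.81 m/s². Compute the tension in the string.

T ≈ 39.0 N

Translation: Mg − T = Ma. Rotation about the center: TR = Iα with I = MR².
With a = αR: T = (I/R²)a = M a, so Mg = (1 + 1.000)Ma.
a = g/(1 + 1.000) = 9.81/2.000 = 4.905 m/s².
T = 1.000·M·a = (1.000)(7.95)(4.905) = 38.99 N.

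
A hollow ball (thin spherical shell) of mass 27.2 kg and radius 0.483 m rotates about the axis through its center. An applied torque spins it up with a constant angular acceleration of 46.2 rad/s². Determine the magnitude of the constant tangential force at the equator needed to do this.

I = (2/3)MR² = (2/3)(27.2)(0.483)² = 4.230 kg·m².
The required torque is τ = Iα = (4.230)(46.20) = 195.4 N·m.
A tangential force at the equator gives τ = FR, so F = τ/R = 195.4/0.483 = 404.6 N.

F ≈ 405 N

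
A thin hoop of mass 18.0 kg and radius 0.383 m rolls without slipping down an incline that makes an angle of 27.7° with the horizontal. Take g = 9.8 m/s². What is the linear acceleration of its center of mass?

Translation along the incline: Mg sinθ − f = Ma.
Rotation about the center: fR = Iα with I = MR². No-slip gives a = αR, so f = (I/R²)a = M a.
Substituting: Mg sinθ = (1 + 1.000)Ma, so a = g sinθ/(1 + 1.000) = (9.8) sin 27.7° / 2.000 = 2.278 m/s².

a ≈ 2.28 m/s²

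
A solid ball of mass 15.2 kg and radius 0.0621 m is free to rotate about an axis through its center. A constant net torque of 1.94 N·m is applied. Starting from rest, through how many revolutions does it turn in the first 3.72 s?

I = (2/5)MR² = (2/5)(15.2)(0.0621)² = 0.02345 kg·m².
α = τ/I = 1.94/0.02345 = 82.74 rad/s².
θ = ½αt² = ½(82.74)(3.72)² = 572.5 rad.
Revolutions = θ/(2π) = 91.12.

≈ 91.1 revolutions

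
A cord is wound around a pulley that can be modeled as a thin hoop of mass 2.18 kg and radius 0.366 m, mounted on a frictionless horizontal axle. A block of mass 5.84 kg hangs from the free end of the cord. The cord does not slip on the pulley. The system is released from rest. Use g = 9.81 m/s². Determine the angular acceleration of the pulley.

I = MR² = (2.18)(0.366)² = 0.2920 kg·m².
Block: mg − T = ma. Pulley: TR = Iα. No-slip: a = αR, so T = (I/R²)a = 2.180·a.
Then mg = (m + 2.180)a, so a = (5.84)(9.81)/(5.84 + 2.180) = 7.143 m/s².
α = a/R = 7.143/0.366 = 19.52 rad/s².

α ≈ 19.5 rad/s²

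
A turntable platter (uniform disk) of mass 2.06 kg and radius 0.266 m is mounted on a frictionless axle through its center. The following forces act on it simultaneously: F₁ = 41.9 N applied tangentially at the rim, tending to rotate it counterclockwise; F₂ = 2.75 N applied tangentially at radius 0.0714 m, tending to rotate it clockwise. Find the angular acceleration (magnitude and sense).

α ≈ 150 rad/s², counterclockwise

I = ½MR² = (1/2)(2.06)(0.266)² = 0.07288 kg·m².
Taking counterclockwise as positive: τ₁ = +(41.9)(0.266) = +11.15 N·m; τ₂ = −(2.75)(0.0714) = −0.1964 N·m.
Net torque τ = 10.95 N·m.
α = τ/I = 10.95/0.07288 = 150.2 rad/s².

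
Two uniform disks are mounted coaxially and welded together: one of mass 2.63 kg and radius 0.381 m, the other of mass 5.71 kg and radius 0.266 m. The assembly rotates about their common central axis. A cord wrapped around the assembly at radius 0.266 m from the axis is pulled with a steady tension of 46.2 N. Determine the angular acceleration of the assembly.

I = ½M₁R₁² + ½M₂R₂² = ½(2.63)(0.381)² + ½(5.71)(0.266)² = 0.3929 kg·m².
τ = F r = (46.2)(0.266) = 12.29 N·m.
α = τ/I = 12.29/0.3929 = 31.28 rad/s².

α ≈ 31.3 rad/s²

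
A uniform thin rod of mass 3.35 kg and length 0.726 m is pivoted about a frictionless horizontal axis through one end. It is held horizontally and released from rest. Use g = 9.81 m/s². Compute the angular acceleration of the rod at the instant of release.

About the pivot, I = (1/3)ML² = (1/3)(3.35)(0.726)² = 0.5886 kg·m².
The weight acts at the center, a distance L/2 = 0.3630 m from the pivot; τ = Mg(L/2) = 11.93 N·m.
α = τ/I = 11.93/0.5886 = 20.27 rad/s².

α ≈ 20.3 rad/s²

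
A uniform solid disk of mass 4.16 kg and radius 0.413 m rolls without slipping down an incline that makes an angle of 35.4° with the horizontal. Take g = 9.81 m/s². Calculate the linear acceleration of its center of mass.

Translation along the incline: Mg sinθ − f = Ma.
Rotation about the center: fR = Iα with I = ½MR². No-slip gives a = αR, so f = (I/R²)a = (1/2)M a.
Substituting: Mg sinθ = (1 + 0.5000)Ma, so a = g sinθ/(1 + 0.5000) = (9.81) sin 35.4° / 1.500 = 3.788 m/s².

a ≈ 3.79 m/s²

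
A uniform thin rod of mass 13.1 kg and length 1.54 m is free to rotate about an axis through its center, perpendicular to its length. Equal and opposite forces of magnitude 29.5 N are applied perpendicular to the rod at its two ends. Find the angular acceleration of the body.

I = (1/12)ML² = (1/12)(13.1)(1.54)² = 2.589 kg·m².
The couple gives τ = F·(L/2) + F·(L/2) = F L = (29.5)(1.54) = 45.43 N·m.
From τ = Iα: α = 45.43/2.589 = 17.55 rad/s².

α ≈ 17.5 rad/s²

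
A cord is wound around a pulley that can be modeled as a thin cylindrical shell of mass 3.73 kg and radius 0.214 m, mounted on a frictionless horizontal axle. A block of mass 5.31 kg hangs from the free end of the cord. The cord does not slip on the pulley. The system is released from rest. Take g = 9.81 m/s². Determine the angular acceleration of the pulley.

I = MR² = (3.73)(0.214)² = 0.1708 kg·m².
Block: mg − T = ma. Pulley: TR = Iα. No-slip: a = αR, so T = (I/R²)a = 3.730·a.
Then mg = (m + 3.730)a, so a = (5.31)(9.81)/(5.31 + 3.730) = 5.762 m/s².
α = a/R = 5.762/0.214 = 26.93 rad/s².

α ≈ 26.9 rad/s²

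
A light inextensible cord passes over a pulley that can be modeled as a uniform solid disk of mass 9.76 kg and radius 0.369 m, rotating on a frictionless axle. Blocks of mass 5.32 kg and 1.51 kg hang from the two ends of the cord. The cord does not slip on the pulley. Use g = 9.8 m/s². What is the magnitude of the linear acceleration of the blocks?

I = ½MR² = (1/2)(9.76)(0.369)² = 0.6645 kg·m².
Heavier block: m₁g − T₁ = m₁a. Lighter block: T₂ − m₂g = m₂a.
Pulley: (T₁ − T₂)R = Iα = I(a/R), so T₁ − T₂ = (I/R²)a = (1/2)M_p a = 4.880·a.
Adding the three: (m₁ − m₂)g = (m₁ + m₂ + 4.880)a, so a = (5.32 − 1.51)(9.8)/(5.32 + 1.51 + 4.880) = 3.189 m/s².

a ≈ 3.19 m/s²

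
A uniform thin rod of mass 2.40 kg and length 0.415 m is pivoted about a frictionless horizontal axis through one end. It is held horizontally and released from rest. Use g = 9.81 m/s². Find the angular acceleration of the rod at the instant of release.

About the pivot, I = (1/3)ML² = (1/3)(2.40)(0.415)² = 0.1378 kg·m².
The weight acts at the center, a distance L/2 = 0.2075 m from the pivot; τ = Mg(L/2) = 4.885 N·m.
α = τ/I = 4.885/0.1378 = 35.46 rad/s².
(Equivalently α = (3g/(2L)) = 35.46 rad/s².)

α ≈ 35.5 rad/s²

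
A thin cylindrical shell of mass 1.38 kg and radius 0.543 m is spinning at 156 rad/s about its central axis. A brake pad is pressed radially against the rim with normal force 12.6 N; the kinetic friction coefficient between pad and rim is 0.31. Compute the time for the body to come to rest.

t ≈ 29.9 s

I = MR² = (1.38)(0.543)² = 0.4069 kg·m².
Friction force f = μN = (0.31)(12.6) = 3.906 N at the rim; torque magnitude τ = fR = 2.121 N·m, opposing ω.
|α| = τ/I = 2.121/0.4069 = 5.213 rad/s² (deceleration).
0 = ω₀ − |α|t ⇒ t = ω₀/|α| = 156/5.213 = 29.93 s.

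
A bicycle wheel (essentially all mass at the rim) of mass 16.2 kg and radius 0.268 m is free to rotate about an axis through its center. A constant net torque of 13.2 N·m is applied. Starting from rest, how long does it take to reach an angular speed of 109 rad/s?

t ≈ 9.61 s

I = MR² = (16.2)(0.268)² = 1.164 kg·m².
α = τ/I = 13.2/1.164 = 11.34 rad/s².
ω = αt ⇒ t = ω/α = 109/11.34 = 9.608 s.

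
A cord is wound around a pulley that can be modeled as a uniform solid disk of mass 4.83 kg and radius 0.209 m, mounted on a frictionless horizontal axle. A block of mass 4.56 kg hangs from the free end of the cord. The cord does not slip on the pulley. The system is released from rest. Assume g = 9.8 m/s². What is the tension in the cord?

T ≈ 15.5 N

I = ½MR² = (1/2)(4.83)(0.209)² = 0.1055 kg·m².
Block: mg − T = ma. Pulley: TR = Iα. No-slip: a = αR, so T = (I/R²)a = 2.415·a.
Then mg = (m + 2.415)a, so a = (4.56)(9.8)/(4.56 + 2.415) = 6.407 m/s².
T = 2.415·a = 15.47 N.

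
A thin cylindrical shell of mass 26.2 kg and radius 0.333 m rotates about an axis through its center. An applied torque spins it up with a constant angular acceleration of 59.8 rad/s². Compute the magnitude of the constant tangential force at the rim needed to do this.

F ≈ 522 N

I = MR² = (26.2)(0.333)² = 2.905 kg·m².
The required torque is τ = Iα = (2.905)(59.80) = 173.7 N·m.
A tangential force at the rim gives τ = FR, so F = τ/R = 173.7/0.333 = 521.7 N.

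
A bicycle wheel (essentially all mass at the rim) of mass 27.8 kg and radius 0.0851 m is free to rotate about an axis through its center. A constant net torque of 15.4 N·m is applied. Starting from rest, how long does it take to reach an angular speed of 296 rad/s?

t ≈ 3.87 s

I = MR² = (27.8)(0.0851)² = 0.2013 kg·m².
α = τ/I = 15.4/0.2013 = 76.49 rad/s².
ω = αt ⇒ t = ω/α = 296/76.49 = 3.870 s.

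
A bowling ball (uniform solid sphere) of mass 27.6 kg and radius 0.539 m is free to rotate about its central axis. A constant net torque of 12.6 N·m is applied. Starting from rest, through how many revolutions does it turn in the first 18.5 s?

≈ 107 revolutions

I = (2/5)MR² = (2/5)(27.6)(0.539)² = 3.207 kg·m².
α = τ/I = 12.6/3.207 = 3.928 rad/s².
θ = ½αt² = ½(3.928)(18.5)² = 672.3 rad.
Revolutions = θ/(2π) = 107.0.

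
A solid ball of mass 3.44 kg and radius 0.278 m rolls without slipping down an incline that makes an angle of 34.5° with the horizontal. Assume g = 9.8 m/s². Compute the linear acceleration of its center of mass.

a ≈ 3.96 m/s²

Translation along the incline: Mg sinθ − f = Ma.
Rotation about the center: fR = Iα with I = (2/5)MR². No-slip gives a = αR, so f = (I/R²)a = (2/5)M a.
Substituting: Mg sinθ = (1 + 0.4000)Ma, so a = g sinθ/(1 + 0.4000) = (9.8) sin 34.5° / 1.400 = 3.965 m/s².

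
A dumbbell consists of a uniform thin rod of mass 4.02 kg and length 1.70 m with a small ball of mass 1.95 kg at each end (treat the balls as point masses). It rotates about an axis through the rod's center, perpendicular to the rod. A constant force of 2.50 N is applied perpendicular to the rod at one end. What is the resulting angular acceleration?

I_rod = (1/12)ML² = (1/12)(4.02)(1.70)² = 0.9681 kg·m².
I_balls = 2·m·(L/2)² = 2(1.95)(0.8500)² = 2.818 kg·m².
Total I = 3.786 kg·m².
τ = F·(L/2) = (2.50)(0.850) = 2.125 N·m.
α = τ/I = 2.125/3.786 = 0.5613 rad/s².

α ≈ 0.561 rad/s²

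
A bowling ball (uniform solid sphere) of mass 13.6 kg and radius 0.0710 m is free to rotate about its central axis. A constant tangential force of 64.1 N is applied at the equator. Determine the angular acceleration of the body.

α ≈ 166 rad/s²

I = (2/5)MR² = (2/5)(13.6)(0.0710)² = 0.02742 kg·m².
τ = F R = (64.1)(0.0710) = 4.551 N·m.
Newton's second law for rotation, τ = Iα, gives α = τ/I = 4.551/0.02742 = 166.0 rad/s².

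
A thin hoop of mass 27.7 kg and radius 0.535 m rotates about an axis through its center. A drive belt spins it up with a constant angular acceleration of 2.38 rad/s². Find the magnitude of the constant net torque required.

τ ≈ 18.9 N·m

I = MR² = (27.7)(0.535)² = 7.928 kg·m².
τ = Iα = (7.928)(2.380) = 18.87 N·m.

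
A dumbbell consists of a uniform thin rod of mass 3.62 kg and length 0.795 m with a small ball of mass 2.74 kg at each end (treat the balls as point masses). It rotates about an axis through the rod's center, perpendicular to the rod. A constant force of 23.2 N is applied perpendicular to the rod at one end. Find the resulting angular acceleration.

α ≈ 8.73 rad/s²

I_rod = (1/12)ML² = (1/12)(3.62)(0.795)² = 0.1907 kg·m².
I_balls = 2·m·(L/2)² = 2(2.74)(0.3975)² = 0.8659 kg·m².
Total I = 1.057 kg·m².
τ = F·(L/2) = (23.2)(0.398) = 9.222 N·m.
α = τ/I = 9.222/1.057 = 8.729 rad/s².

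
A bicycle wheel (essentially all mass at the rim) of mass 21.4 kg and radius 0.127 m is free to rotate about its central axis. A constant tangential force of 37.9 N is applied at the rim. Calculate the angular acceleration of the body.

I = MR² = (21.4)(0.127)² = 0.3452 kg·m².
τ = F R = (37.9)(0.127) = 4.813 N·m.
From τ = Iα: α = 4.813/0.3452 = 13.95 rad/s².

α ≈ 13.9 rad/s²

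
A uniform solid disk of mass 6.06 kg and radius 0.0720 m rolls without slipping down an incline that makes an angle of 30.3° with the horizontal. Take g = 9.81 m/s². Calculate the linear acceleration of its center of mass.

a ≈ 3.30 m/s²

Translation along the incline: Mg sinθ − f = Ma.
Rotation about the center: fR = Iα with I = ½MR². No-slip gives a = αR, so f = (I/R²)a = (1/2)M a.
Substituting: Mg sinθ = (1 + 0.5000)Ma, so a = g sinθ/(1 + 0.5000) = (9.81) sin 30.3° / 1.500 = 3.300 m/s².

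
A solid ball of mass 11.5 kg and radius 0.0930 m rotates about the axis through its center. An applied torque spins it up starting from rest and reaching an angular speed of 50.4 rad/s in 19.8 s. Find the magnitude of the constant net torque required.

I = (2/5)MR² = (2/5)(11.5)(0.0930)² = 0.03979 kg·m².
α = Δω/Δt = (50.4 − 0)/19.8 = 2.545 rad/s².
τ = Iα = (0.03979)(2.545) = 0.1013 N·m.

τ ≈ 0.101 N·m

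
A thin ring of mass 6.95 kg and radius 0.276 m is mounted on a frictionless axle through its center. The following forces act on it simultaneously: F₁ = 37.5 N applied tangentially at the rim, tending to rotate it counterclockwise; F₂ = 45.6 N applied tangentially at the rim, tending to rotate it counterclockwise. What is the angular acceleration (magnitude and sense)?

α ≈ 43.3 rad/s², counterclockwise

I = MR² = (6.95)(0.276)² = 0.5294 kg·m².
Taking counterclockwise as positive: τ₁ = +(37.5)(0.276) = +10.35 N·m; τ₂ = +(45.6)(0.276) = +12.59 N·m.
Net torque τ = 22.94 N·m.
α = τ/I = 22.94/0.5294 = 43.32 rad/s².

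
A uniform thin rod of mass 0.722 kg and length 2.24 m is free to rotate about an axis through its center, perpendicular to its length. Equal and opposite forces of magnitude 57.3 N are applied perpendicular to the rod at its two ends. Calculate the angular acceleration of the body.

α ≈ 425 rad/s²

I = (1/12)ML² = (1/12)(0.722)(2.24)² = 0.3019 kg·m².
The couple gives τ = F·(L/2) + F·(L/2) = F L = (57.3)(2.24) = 128.4 N·m.
Newton's second law for rotation, τ = Iα, gives α = τ/I = 128.4/0.3019 = 425.2 rad/s².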